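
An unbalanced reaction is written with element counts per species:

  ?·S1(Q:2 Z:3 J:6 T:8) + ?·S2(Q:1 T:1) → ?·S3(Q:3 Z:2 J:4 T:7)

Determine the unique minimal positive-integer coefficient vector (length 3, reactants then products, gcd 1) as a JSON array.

Q: 2·2+5·1 = 9 | 3·3 = 9
Z: 2·3+5·0 = 6 | 3·2 = 6
J: 2·6+5·0 = 12 | 3·4 = 12
T: 2·8+5·1 = 21 | 3·7 = 21
gcd(2,5,3) = 1

Coefficients: [2, 5, 3]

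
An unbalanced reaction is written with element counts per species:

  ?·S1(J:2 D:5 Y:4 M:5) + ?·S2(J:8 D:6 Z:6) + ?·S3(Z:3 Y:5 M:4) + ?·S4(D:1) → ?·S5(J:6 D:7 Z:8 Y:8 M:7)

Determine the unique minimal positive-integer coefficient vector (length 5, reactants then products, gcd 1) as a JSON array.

Coefficients: [1, 2, 4, 4, 3]

J: 1·2+2·8+4·0+4·0 = 18 | 3·6 = 18
D: 1·5+2·6+4·0+4·1 = 21 | 3·7 = 21
Z: 1·0+2·6+4·3+4·0 = 24 | 3·8 = 24
Y: 1·4+2·0+4·5+4·0 = 24 | 3·8 = 24
M: 1·5+2·0+4·4+4·0 = 21 | 3·7 = 21
gcd(1,2,4,4,3) = 1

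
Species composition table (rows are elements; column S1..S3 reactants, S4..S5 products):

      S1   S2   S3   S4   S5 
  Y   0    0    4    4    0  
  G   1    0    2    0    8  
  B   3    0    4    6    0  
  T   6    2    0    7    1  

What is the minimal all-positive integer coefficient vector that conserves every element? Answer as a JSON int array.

Coefficients: [2, 5, 3, 3, 1]

Y: 2·0+5·0+3·4 = 12 | 3·4+1·0 = 12
G: 2·1+5·0+3·2 = 8 | 3·0+1·8 = 8
B: 2·3+5·0+3·4 = 18 | 3·6+1·0 = 18
T: 2·6+5·2+3·0 = 22 | 3·7+1·1 = 22
gcd(2,5,3,3,1) = 1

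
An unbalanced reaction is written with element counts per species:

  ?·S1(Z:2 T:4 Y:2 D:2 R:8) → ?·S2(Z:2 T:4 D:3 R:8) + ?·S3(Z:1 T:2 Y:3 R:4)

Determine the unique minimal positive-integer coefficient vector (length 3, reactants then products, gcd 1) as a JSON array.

Coefficients: [3, 2, 2]

Z: 3·2 = 6 | 2·2+2·1 = 6
T: 3·4 = 12 | 2·4+2·2 = 12
Y: 3·2 = 6 | 2·0+2·3 = 6
D: 3·2 = 6 | 2·3+2·0 = 6
R: 3·8 = 24 | 2·8+2·4 = 24
gcd(3,2,2) = 1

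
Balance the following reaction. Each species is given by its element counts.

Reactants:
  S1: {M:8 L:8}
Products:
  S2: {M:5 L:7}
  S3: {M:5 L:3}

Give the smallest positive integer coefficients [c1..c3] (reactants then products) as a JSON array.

Coefficients: [5, 4, 4]

M: 5·8 = 40 | 4·5+4·5 = 40
L: 5·8 = 40 | 4·7+4·3 = 40
gcd(5,4,4) = 1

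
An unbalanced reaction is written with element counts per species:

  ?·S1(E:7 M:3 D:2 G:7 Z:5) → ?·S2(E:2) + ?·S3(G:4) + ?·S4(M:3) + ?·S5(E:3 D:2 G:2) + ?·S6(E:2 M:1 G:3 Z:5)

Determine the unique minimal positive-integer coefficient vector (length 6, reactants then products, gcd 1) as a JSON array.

Coefficients: [6, 6, 3, 4, 6, 6]

E: 6·7 = 42 | 6·2+3·0+4·0+6·3+6·2 = 42
M: 6·3 = 18 | 6·0+3·0+4·3+6·0+6·1 = 18
D: 6·2 = 12 | 6·0+3·0+4·0+6·2+6·0 = 12
G: 6·7 = 42 | 6·0+3·4+4·0+6·2+6·3 = 42
Z: 6·5 = 30 | 6·0+3·0+4·0+6·0+6·5 = 30
gcd(6,6,3,4,6,6) = 1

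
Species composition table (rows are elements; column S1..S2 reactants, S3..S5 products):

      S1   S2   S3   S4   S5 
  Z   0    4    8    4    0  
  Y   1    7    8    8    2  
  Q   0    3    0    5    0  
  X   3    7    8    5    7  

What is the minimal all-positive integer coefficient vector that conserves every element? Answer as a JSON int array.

Coefficients: [3, 5, 1, 3, 3]

Z: 3·0+5·4 = 20 | 1·8+3·4+3·0 = 20
Y: 3·1+5·7 = 38 | 1·8+3·8+3·2 = 38
Q: 3·0+5·3 = 15 | 1·0+3·5+3·0 = 15
X: 3·3+5·7 = 44 | 1·8+3·5+3·7 = 44
gcd(3,5,1,3,3) = 1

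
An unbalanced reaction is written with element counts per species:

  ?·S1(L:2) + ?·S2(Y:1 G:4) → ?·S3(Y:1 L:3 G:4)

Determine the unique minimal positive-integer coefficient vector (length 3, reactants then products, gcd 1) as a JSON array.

Coefficients: [3, 2, 2]

Y: 3·0+2·1 = 2 | 2·1 = 2
L: 3·2+2·0 = 6 | 2·3 = 6
G: 3·0+2·4 = 8 | 2·4 = 8
gcd(3,2,2) = 1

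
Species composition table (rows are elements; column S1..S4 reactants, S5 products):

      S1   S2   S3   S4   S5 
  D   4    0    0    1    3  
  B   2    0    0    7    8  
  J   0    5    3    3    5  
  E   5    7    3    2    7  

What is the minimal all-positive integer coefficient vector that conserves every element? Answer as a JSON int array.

D: 2·4+1·0+1·0+4·1 = 12 | 4·3 = 12
B: 2·2+1·0+1·0+4·7 = 32 | 4·8 = 32
J: 2·0+1·5+1·3+4·3 = 20 | 4·5 = 20
E: 2·5+1·7+1·3+4·2 = 28 | 4·7 = 28
gcd(2,1,1,4,4) = 1

Coefficients: [2, 1, 1, 4, 4]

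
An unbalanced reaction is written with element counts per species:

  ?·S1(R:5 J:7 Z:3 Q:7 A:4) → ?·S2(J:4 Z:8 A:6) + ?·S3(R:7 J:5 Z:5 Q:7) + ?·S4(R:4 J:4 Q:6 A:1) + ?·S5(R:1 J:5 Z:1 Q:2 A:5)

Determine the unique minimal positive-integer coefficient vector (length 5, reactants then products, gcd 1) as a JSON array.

R: 5·5 = 25 | 1·0+1·7+4·4+2·1 = 25
J: 5·7 = 35 | 1·4+1·5+4·4+2·5 = 35
Z: 5·3 = 15 | 1·8+1·5+4·0+2·1 = 15
Q: 5·7 = 35 | 1·0+1·7+4·6+2·2 = 35
A: 5·4 = 20 | 1·6+1·0+4·1+2·5 = 20
gcd(5,1,1,4,2) = 1

Coefficients: [5, 1, 1, 4, 2]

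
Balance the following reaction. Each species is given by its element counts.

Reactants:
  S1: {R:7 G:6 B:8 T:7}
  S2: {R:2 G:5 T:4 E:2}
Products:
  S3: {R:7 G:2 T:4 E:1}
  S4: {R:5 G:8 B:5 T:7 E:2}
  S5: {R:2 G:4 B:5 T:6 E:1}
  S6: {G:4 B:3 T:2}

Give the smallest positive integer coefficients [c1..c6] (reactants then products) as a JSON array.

R: 5·7+6·2 = 47 | 4·7+3·5+2·2+5·0 = 47
G: 5·6+6·5 = 60 | 4·2+3·8+2·4+5·4 = 60
B: 5·8+6·0 = 40 | 4·0+3·5+2·5+5·3 = 40
T: 5·7+6·4 = 59 | 4·4+3·7+2·6+5·2 = 59
E: 5·0+6·2 = 12 | 4·1+3·2+2·1+5·0 = 12
gcd(5,6,4,3,2,5) = 1

Coefficients: [5, 6, 4, 3, 2, 5]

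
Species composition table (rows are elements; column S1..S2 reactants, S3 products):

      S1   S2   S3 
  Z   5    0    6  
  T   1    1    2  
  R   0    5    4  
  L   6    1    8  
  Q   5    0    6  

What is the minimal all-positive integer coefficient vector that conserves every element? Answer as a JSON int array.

Coefficients: [6, 4, 5]

Z: 6·5+4·0 = 30 | 5·6 = 30
T: 6·1+4·1 = 10 | 5·2 = 10
R: 6·0+4·5 = 20 | 5·4 = 20
L: 6·6+4·1 = 40 | 5·8 = 40
Q: 6·5+4·0 = 30 | 5·6 = 30
gcd(6,4,5) = 1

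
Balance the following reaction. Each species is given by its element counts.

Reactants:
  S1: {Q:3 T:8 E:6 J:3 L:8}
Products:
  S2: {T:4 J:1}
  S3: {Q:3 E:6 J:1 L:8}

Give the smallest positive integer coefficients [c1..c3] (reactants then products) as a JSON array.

Q: 1·3 = 3 | 2·0+1·3 = 3
T: 1·8 = 8 | 2·4+1·0 = 8
E: 1·6 = 6 | 2·0+1·6 = 6
J: 1·3 = 3 | 2·1+1·1 = 3
L: 1·8 = 8 | 2·0+1·8 = 8
gcd(1,2,1) = 1

Coefficients: [1, 2, 1]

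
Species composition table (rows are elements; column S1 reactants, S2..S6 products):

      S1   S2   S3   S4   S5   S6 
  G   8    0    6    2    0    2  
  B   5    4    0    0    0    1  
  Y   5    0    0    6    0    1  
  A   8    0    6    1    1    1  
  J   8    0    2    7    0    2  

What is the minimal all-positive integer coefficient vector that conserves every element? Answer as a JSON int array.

G: 5·8 = 40 | 6·0+5·6+4·2+5·0+1·2 = 40
B: 5·5 = 25 | 6·4+5·0+4·0+5·0+1·1 = 25
Y: 5·5 = 25 | 6·0+5·0+4·6+5·0+1·1 = 25
A: 5·8 = 40 | 6·0+5·6+4·1+5·1+1·1 = 40
J: 5·8 = 40 | 6·0+5·2+4·7+5·0+1·2 = 40
gcd(5,6,5,4,5,1) = 1

Coefficients: [5, 6, 5, 4, 5, 1]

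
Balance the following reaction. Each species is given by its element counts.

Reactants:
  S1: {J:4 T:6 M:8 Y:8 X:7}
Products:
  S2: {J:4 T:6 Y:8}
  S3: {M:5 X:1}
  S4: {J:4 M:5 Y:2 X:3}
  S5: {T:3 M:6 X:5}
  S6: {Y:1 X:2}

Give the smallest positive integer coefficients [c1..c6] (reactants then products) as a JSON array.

J: 4·4 = 16 | 3·4+3·0+1·4+2·0+6·0 = 16
T: 4·6 = 24 | 3·6+3·0+1·0+2·3+6·0 = 24
M: 4·8 = 32 | 3·0+3·5+1·5+2·6+6·0 = 32
Y: 4·8 = 32 | 3·8+3·0+1·2+2·0+6·1 = 32
X: 4·7 = 28 | 3·0+3·1+1·3+2·5+6·2 = 28
gcd(4,3,3,1,2,6) = 1

Coefficients: [4, 3, 3, 1, 2, 6]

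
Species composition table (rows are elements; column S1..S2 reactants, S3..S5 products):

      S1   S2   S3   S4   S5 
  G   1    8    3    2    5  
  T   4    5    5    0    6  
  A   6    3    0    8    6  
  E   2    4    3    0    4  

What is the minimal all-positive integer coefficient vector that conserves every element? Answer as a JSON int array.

G: 6·1+4·8 = 38 | 4·3+3·2+4·5 = 38
T: 6·4+4·5 = 44 | 4·5+3·0+4·6 = 44
A: 6·6+4·3 = 48 | 4·0+3·8+4·6 = 48
E: 6·2+4·4 = 28 | 4·3+3·0+4·4 = 28
gcd(6,4,4,3,4) = 1

Coefficients: [6, 4, 4, 3, 4]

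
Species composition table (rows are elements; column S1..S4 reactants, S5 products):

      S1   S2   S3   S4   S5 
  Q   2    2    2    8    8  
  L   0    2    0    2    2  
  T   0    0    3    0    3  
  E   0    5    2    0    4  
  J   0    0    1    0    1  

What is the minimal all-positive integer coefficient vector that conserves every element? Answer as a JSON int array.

Coefficients: [1, 2, 5, 3, 5]

Q: 1·2+2·2+5·2+3·8 = 40 | 5·8 = 40
L: 1·0+2·2+5·0+3·2 = 10 | 5·2 = 10
T: 1·0+2·0+5·3+3·0 = 15 | 5·3 = 15
E: 1·0+2·5+5·2+3·0 = 20 | 5·4 = 20
J: 1·0+2·0+5·1+3·0 = 5 | 5·1 = 5
gcd(1,2,5,3,5) = 1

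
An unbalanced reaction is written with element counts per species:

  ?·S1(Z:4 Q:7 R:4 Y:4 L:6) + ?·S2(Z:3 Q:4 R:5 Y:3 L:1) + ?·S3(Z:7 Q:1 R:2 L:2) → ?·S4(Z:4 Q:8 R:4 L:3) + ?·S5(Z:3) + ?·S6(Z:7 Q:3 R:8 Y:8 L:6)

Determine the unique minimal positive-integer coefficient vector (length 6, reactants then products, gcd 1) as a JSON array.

Coefficients: [3, 4, 4, 4, 5, 3]

Z: 3·4+4·3+4·7 = 52 | 4·4+5·3+3·7 = 52
Q: 3·7+4·4+4·1 = 41 | 4·8+5·0+3·3 = 41
R: 3·4+4·5+4·2 = 40 | 4·4+5·0+3·8 = 40
Y: 3·4+4·3+4·0 = 24 | 4·0+5·0+3·8 = 24
L: 3·6+4·1+4·2 = 30 | 4·3+5·0+3·6 = 30
gcd(3,4,4,4,5,3) = 1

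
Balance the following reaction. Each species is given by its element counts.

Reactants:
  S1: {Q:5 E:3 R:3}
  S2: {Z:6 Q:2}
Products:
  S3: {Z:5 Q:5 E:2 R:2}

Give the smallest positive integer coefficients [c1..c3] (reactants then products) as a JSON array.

Coefficients: [4, 5, 6]

Z: 4·0+5·6 = 30 | 6·5 = 30
Q: 4·5+5·2 = 30 | 6·5 = 30
E: 4·3+5·0 = 12 | 6·2 = 12
R: 4·3+5·0 = 12 | 6·2 = 12
gcd(4,5,6) = 1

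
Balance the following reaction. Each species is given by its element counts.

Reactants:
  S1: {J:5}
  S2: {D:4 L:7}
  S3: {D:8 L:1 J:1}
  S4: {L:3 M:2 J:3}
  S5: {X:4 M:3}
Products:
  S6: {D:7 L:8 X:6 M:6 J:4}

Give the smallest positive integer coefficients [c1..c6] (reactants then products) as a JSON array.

D: 1·0+3·4+2·8+3·0+6·0 = 28 | 4·7 = 28
L: 1·0+3·7+2·1+3·3+6·0 = 32 | 4·8 = 32
X: 1·0+3·0+2·0+3·0+6·4 = 24 | 4·6 = 24
M: 1·0+3·0+2·0+3·2+6·3 = 24 | 4·6 = 24
J: 1·5+3·0+2·1+3·3+6·0 = 16 | 4·4 = 16
gcd(1,3,2,3,6,4) = 1

Coefficients: [1, 3, 2, 3, 6, 4]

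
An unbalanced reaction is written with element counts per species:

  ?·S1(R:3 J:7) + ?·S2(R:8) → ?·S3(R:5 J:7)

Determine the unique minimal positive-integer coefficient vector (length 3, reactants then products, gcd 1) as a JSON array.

Coefficients: [4, 1, 4]

R: 4·3+1·8 = 20 | 4·5 = 20
J: 4·7+1·0 = 28 | 4·7 = 28
gcd(4,1,4) = 1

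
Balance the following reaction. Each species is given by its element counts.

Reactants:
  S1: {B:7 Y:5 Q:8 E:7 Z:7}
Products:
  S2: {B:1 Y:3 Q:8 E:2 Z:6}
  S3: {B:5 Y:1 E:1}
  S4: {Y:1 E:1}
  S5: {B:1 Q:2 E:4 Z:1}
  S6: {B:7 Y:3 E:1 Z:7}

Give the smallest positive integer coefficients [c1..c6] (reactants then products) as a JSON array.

B: 5·7 = 35 | 4·1+4·5+6·0+4·1+1·7 = 35
Y: 5·5 = 25 | 4·3+4·1+6·1+4·0+1·3 = 25
Q: 5·8 = 40 | 4·8+4·0+6·0+4·2+1·0 = 40
E: 5·7 = 35 | 4·2+4·1+6·1+4·4+1·1 = 35
Z: 5·7 = 35 | 4·6+4·0+6·0+4·1+1·7 = 35
gcd(5,4,4,6,4,1) = 1

Coefficients: [5, 4, 4, 6, 4, 1]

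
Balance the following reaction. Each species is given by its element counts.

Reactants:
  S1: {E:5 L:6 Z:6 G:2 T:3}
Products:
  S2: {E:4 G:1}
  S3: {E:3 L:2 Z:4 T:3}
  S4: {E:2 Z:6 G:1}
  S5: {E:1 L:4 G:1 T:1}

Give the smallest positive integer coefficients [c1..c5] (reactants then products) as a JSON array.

Coefficients: [5, 1, 3, 3, 6]

E: 5·5 = 25 | 1·4+3·3+3·2+6·1 = 25
L: 5·6 = 30 | 1·0+3·2+3·0+6·4 = 30
Z: 5·6 = 30 | 1·0+3·4+3·6+6·0 = 30
G: 5·2 = 10 | 1·1+3·0+3·1+6·1 = 10
T: 5·3 = 15 | 1·0+3·3+3·0+6·1 = 15
gcd(5,1,3,3,6) = 1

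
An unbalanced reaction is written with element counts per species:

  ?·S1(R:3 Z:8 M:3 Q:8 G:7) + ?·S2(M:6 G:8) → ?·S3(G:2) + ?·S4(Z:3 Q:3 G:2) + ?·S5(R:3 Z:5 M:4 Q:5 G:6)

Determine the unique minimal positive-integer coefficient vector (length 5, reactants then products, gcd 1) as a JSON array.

R: 6·3+1·0 = 18 | 1·0+6·0+6·3 = 18
Z: 6·8+1·0 = 48 | 1·0+6·3+6·5 = 48
M: 6·3+1·6 = 24 | 1·0+6·0+6·4 = 24
Q: 6·8+1·0 = 48 | 1·0+6·3+6·5 = 48
G: 6·7+1·8 = 50 | 1·2+6·2+6·6 = 50
gcd(6,1,1,6,6) = 1

Coefficients: [6, 1, 1, 6, 6]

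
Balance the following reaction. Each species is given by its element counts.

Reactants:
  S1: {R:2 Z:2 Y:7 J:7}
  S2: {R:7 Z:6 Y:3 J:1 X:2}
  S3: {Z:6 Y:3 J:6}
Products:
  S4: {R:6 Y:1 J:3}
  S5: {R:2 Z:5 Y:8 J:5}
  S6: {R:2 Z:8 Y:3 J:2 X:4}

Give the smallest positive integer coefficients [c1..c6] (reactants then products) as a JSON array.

R: 6·2+6·7+1·0 = 54 | 6·6+6·2+3·2 = 54
Z: 6·2+6·6+1·6 = 54 | 6·0+6·5+3·8 = 54
Y: 6·7+6·3+1·3 = 63 | 6·1+6·8+3·3 = 63
J: 6·7+6·1+1·6 = 54 | 6·3+6·5+3·2 = 54
X: 6·0+6·2+1·0 = 12 | 6·0+6·0+3·4 = 12
gcd(6,6,1,6,6,3) = 1

Coefficients: [6, 6, 1, 6, 6, 3]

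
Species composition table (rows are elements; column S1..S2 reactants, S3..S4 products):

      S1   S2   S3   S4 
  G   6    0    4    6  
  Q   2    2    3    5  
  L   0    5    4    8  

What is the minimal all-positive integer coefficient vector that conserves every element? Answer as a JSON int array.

Coefficients: [3, 4, 3, 1]

G: 3·6+4·0 = 18 | 3·4+1·6 = 18
Q: 3·2+4·2 = 14 | 3·3+1·5 = 14
L: 3·0+4·5 = 20 | 3·4+1·8 = 20
gcd(3,4,3,1) = 1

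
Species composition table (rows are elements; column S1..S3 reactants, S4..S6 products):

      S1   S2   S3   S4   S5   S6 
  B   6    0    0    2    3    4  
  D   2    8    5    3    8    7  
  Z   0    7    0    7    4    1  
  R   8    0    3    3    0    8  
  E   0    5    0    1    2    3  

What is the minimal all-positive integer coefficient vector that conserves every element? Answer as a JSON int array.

B: 6·6+5·0+3·0 = 36 | 3·2+2·3+6·4 = 36
D: 6·2+5·8+3·5 = 67 | 3·3+2·8+6·7 = 67
Z: 6·0+5·7+3·0 = 35 | 3·7+2·4+6·1 = 35
R: 6·8+5·0+3·3 = 57 | 3·3+2·0+6·8 = 57
E: 6·0+5·5+3·0 = 25 | 3·1+2·2+6·3 = 25
gcd(6,5,3,3,2,6) = 1

Coefficients: [6, 5, 3, 3, 2, 6]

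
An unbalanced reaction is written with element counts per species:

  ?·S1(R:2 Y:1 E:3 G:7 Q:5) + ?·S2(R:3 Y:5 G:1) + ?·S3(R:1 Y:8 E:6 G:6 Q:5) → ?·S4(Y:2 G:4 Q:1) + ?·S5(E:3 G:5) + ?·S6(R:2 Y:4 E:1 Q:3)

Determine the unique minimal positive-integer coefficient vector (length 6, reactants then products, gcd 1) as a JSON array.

R: 1·2+1·3+1·1 = 6 | 1·0+2·0+3·2 = 6
Y: 1·1+1·5+1·8 = 14 | 1·2+2·0+3·4 = 14
E: 1·3+1·0+1·6 = 9 | 1·0+2·3+3·1 = 9
G: 1·7+1·1+1·6 = 14 | 1·4+2·5+3·0 = 14
Q: 1·5+1·0+1·5 = 10 | 1·1+2·0+3·3 = 10
gcd(1,1,1,1,2,3) = 1

Coefficients: [1, 1, 1, 1, 2, 3]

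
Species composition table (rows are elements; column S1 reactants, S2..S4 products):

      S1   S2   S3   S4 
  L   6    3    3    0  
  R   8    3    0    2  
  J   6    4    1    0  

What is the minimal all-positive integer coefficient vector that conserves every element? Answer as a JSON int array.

Coefficients: [3, 4, 2, 6]

L: 3·6 = 18 | 4·3+2·3+6·0 = 18
R: 3·8 = 24 | 4·3+2·0+6·2 = 24
J: 3·6 = 18 | 4·4+2·1+6·0 = 18
gcd(3,4,2,6) = 1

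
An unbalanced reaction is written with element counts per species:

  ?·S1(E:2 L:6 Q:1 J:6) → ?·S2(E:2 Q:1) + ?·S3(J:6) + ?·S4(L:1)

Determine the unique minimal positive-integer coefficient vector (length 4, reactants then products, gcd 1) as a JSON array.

E: 1·2 = 2 | 1·2+1·0+6·0 = 2
L: 1·6 = 6 | 1·0+1·0+6·1 = 6
Q: 1·1 = 1 | 1·1+1·0+6·0 = 1
J: 1·6 = 6 | 1·0+1·6+6·0 = 6
gcd(1,1,1,6) = 1

Coefficients: [1, 1, 1, 6]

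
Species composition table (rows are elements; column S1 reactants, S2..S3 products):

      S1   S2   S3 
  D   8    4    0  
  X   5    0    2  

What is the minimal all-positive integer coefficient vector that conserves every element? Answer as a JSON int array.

Coefficients: [2, 4, 5]

D: 2·8 = 16 | 4·4+5·0 = 16
X: 2·5 = 10 | 4·0+5·2 = 10
gcd(2,4,5) = 1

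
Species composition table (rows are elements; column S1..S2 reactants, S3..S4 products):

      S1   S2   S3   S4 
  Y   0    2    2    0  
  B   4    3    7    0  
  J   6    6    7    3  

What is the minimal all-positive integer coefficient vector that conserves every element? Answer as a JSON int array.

Y: 3·0+3·2 = 6 | 3·2+5·0 = 6
B: 3·4+3·3 = 21 | 3·7+5·0 = 21
J: 3·6+3·6 = 36 | 3·7+5·3 = 36
gcd(3,3,3,5) = 1

Coefficients: [3, 3, 3, 5]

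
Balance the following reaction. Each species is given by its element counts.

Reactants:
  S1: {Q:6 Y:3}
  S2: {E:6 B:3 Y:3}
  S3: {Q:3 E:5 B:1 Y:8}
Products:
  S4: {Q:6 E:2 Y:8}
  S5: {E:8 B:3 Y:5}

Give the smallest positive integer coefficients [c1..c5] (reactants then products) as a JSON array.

Q: 2·6+2·0+6·3 = 30 | 5·6+4·0 = 30
E: 2·0+2·6+6·5 = 42 | 5·2+4·8 = 42
B: 2·0+2·3+6·1 = 12 | 5·0+4·3 = 12
Y: 2·3+2·3+6·8 = 60 | 5·8+4·5 = 60
gcd(2,2,6,5,4) = 1

Coefficients: [2, 2, 6, 5, 4]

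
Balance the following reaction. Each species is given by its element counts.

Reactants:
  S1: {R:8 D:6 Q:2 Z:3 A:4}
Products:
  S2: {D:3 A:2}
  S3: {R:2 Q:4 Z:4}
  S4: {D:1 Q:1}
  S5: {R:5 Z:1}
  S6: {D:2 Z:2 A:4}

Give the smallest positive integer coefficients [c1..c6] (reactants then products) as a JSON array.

Coefficients: [4, 6, 1, 4, 6, 1]

R: 4·8 = 32 | 6·0+1·2+4·0+6·5+1·0 = 32
D: 4·6 = 24 | 6·3+1·0+4·1+6·0+1·2 = 24
Q: 4·2 = 8 | 6·0+1·4+4·1+6·0+1·0 = 8
Z: 4·3 = 12 | 6·0+1·4+4·0+6·1+1·2 = 12
A: 4·4 = 16 | 6·2+1·0+4·0+6·0+1·4 = 16
gcd(4,6,1,4,6,1) = 1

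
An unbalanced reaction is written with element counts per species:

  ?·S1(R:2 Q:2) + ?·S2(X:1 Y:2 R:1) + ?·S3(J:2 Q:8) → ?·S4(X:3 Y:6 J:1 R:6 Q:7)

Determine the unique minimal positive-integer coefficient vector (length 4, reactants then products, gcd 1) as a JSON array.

X: 3·0+6·1+1·0 = 6 | 2·3 = 6
Y: 3·0+6·2+1·0 = 12 | 2·6 = 12
J: 3·0+6·0+1·2 = 2 | 2·1 = 2
R: 3·2+6·1+1·0 = 12 | 2·6 = 12
Q: 3·2+6·0+1·8 = 14 | 2·7 = 14
gcd(3,6,1,2) = 1

Coefficients: [3, 6, 1, 2]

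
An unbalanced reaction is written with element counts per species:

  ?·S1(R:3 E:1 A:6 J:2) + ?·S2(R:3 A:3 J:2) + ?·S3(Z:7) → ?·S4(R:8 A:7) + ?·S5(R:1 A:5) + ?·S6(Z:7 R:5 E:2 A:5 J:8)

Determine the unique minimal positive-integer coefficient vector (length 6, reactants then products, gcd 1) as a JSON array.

Z: 6·0+6·0+3·7 = 21 | 2·0+5·0+3·7 = 21
R: 6·3+6·3+3·0 = 36 | 2·8+5·1+3·5 = 36
E: 6·1+6·0+3·0 = 6 | 2·0+5·0+3·2 = 6
A: 6·6+6·3+3·0 = 54 | 2·7+5·5+3·5 = 54
J: 6·2+6·2+3·0 = 24 | 2·0+5·0+3·8 = 24
gcd(6,6,3,2,5,3) = 1

Coefficients: [6, 6, 3, 2, 5, 3]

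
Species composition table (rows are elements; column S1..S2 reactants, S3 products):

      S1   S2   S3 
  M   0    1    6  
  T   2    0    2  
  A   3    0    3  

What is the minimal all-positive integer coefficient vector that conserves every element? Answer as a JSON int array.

Coefficients: [1, 6, 1]

M: 1·0+6·1 = 6 | 1·6 = 6
T: 1·2+6·0 = 2 | 1·2 = 2
A: 1·3+6·0 = 3 | 1·3 = 3
gcd(1,6,1) = 1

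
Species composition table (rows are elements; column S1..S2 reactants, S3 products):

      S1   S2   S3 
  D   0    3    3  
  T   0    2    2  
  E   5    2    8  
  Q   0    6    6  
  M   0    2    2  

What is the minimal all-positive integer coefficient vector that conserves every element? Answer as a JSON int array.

Coefficients: [6, 5, 5]

D: 6·0+5·3 = 15 | 5·3 = 15
T: 6·0+5·2 = 10 | 5·2 = 10
E: 6·5+5·2 = 40 | 5·8 = 40
Q: 6·0+5·6 = 30 | 5·6 = 30
M: 6·0+5·2 = 10 | 5·2 = 10
gcd(6,5,5) = 1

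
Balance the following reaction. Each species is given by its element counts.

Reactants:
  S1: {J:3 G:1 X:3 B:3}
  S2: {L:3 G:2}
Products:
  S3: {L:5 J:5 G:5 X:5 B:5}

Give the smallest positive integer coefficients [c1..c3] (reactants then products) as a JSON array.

L: 5·0+5·3 = 15 | 3·5 = 15
J: 5·3+5·0 = 15 | 3·5 = 15
G: 5·1+5·2 = 15 | 3·5 = 15
X: 5·3+5·0 = 15 | 3·5 = 15
B: 5·3+5·0 = 15 | 3·5 = 15
gcd(5,5,3) = 1

Coefficients: [5, 5, 3]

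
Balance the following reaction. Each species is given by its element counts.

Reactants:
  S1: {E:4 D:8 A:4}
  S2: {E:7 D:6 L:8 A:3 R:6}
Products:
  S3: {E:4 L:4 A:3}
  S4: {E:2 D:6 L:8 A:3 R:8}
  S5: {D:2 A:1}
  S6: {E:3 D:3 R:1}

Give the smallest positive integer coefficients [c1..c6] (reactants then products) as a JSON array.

Coefficients: [2, 2, 2, 1, 5, 4]

E: 2·4+2·7 = 22 | 2·4+1·2+5·0+4·3 = 22
D: 2·8+2·6 = 28 | 2·0+1·6+5·2+4·3 = 28
L: 2·0+2·8 = 16 | 2·4+1·8+5·0+4·0 = 16
A: 2·4+2·3 = 14 | 2·3+1·3+5·1+4·0 = 14
R: 2·0+2·6 = 12 | 2·0+1·8+5·0+4·1 = 12
gcd(2,2,2,1,5,4) = 1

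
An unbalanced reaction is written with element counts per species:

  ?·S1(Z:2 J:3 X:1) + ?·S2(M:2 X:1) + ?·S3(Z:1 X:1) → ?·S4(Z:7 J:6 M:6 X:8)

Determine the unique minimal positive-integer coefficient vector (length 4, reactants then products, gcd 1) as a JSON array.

Z: 2·2+3·0+3·1 = 7 | 1·7 = 7
J: 2·3+3·0+3·0 = 6 | 1·6 = 6
M: 2·0+3·2+3·0 = 6 | 1·6 = 6
X: 2·1+3·1+3·1 = 8 | 1·8 = 8
gcd(2,3,3,1) = 1

Coefficients: [2, 3, 3, 1]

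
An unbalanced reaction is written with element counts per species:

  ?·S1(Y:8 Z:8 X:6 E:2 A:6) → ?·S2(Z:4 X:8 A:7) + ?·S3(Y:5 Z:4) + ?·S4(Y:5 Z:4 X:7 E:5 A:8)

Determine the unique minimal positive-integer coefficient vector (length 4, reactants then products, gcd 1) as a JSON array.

Y: 5·8 = 40 | 2·0+6·5+2·5 = 40
Z: 5·8 = 40 | 2·4+6·4+2·4 = 40
X: 5·6 = 30 | 2·8+6·0+2·7 = 30
E: 5·2 = 10 | 2·0+6·0+2·5 = 10
A: 5·6 = 30 | 2·7+6·0+2·8 = 30
gcd(5,2,6,2) = 1

Coefficients: [5, 2, 6, 2]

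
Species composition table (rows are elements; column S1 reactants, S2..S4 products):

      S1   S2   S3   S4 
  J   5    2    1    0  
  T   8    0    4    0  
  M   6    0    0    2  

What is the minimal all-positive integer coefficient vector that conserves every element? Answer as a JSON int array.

J: 2·5 = 10 | 3·2+4·1+6·0 = 10
T: 2·8 = 16 | 3·0+4·4+6·0 = 16
M: 2·6 = 12 | 3·0+4·0+6·2 = 12
gcd(2,3,4,6) = 1

Coefficients: [2, 3, 4, 6]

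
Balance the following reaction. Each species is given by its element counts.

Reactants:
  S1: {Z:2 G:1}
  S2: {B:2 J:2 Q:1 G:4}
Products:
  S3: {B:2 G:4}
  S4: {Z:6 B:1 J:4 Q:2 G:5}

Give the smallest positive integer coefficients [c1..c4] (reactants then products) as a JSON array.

Coefficients: [6, 4, 3, 2]

Z: 6·2+4·0 = 12 | 3·0+2·6 = 12
B: 6·0+4·2 = 8 | 3·2+2·1 = 8
J: 6·0+4·2 = 8 | 3·0+2·4 = 8
Q: 6·0+4·1 = 4 | 3·0+2·2 = 4
G: 6·1+4·4 = 22 | 3·4+2·5 = 22
gcd(6,4,3,2) = 1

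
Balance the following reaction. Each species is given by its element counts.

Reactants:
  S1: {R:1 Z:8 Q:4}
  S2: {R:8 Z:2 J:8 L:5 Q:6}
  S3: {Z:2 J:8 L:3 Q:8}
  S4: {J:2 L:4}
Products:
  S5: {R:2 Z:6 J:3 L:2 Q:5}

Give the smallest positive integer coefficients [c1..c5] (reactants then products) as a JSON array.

R: 4·1+1·8+1·0+1·0 = 12 | 6·2 = 12
Z: 4·8+1·2+1·2+1·0 = 36 | 6·6 = 36
J: 4·0+1·8+1·8+1·2 = 18 | 6·3 = 18
L: 4·0+1·5+1·3+1·4 = 12 | 6·2 = 12
Q: 4·4+1·6+1·8+1·0 = 30 | 6·5 = 30
gcd(4,1,1,1,6) = 1

Coefficients: [4, 1, 1, 1, 6]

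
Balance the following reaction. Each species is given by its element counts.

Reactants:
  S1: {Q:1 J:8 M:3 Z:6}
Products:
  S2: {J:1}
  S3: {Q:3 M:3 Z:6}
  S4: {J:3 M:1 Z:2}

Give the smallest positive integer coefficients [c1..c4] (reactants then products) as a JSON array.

Q: 3·1 = 3 | 6·0+1·3+6·0 = 3
J: 3·8 = 24 | 6·1+1·0+6·3 = 24
M: 3·3 = 9 | 6·0+1·3+6·1 = 9
Z: 3·6 = 18 | 6·0+1·6+6·2 = 18
gcd(3,6,1,6) = 1

Coefficients: [3, 6, 1, 6]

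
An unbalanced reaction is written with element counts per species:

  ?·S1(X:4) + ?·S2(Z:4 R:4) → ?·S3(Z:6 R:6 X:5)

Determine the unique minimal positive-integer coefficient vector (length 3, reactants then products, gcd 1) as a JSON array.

Coefficients: [5, 6, 4]

Z: 5·0+6·4 = 24 | 4·6 = 24
R: 5·0+6·4 = 24 | 4·6 = 24
X: 5·4+6·0 = 20 | 4·5 = 20
gcd(5,6,4) = 1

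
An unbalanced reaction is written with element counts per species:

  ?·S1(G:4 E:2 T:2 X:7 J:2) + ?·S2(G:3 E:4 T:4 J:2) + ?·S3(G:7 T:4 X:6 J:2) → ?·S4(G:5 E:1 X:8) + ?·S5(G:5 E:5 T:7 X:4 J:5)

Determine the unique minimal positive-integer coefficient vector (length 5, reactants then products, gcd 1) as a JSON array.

Coefficients: [6, 3, 1, 4, 4]

G: 6·4+3·3+1·7 = 40 | 4·5+4·5 = 40
E: 6·2+3·4+1·0 = 24 | 4·1+4·5 = 24
T: 6·2+3·4+1·4 = 28 | 4·0+4·7 = 28
X: 6·7+3·0+1·6 = 48 | 4·8+4·4 = 48
J: 6·2+3·2+1·2 = 20 | 4·0+4·5 = 20
gcd(6,3,1,4,4) = 1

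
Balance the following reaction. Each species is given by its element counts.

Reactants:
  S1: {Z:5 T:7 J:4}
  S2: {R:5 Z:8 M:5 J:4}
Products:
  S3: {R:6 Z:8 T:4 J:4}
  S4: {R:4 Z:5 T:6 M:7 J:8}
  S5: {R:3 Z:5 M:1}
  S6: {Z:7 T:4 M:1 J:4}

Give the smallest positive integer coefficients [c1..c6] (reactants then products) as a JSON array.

R: 6·0+6·5 = 30 | 1·6+3·4+4·3+5·0 = 30
Z: 6·5+6·8 = 78 | 1·8+3·5+4·5+5·7 = 78
T: 6·7+6·0 = 42 | 1·4+3·6+4·0+5·4 = 42
M: 6·0+6·5 = 30 | 1·0+3·7+4·1+5·1 = 30
J: 6·4+6·4 = 48 | 1·4+3·8+4·0+5·4 = 48
gcd(6,6,1,3,4,5) = 1

Coefficients: [6, 6, 1, 3, 4, 5]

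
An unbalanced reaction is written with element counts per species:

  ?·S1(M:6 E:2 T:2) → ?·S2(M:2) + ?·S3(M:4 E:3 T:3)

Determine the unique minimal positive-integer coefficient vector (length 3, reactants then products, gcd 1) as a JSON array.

M: 3·6 = 18 | 5·2+2·4 = 18
E: 3·2 = 6 | 5·0+2·3 = 6
T: 3·2 = 6 | 5·0+2·3 = 6
gcd(3,5,2) = 1

Coefficients: [3, 5, 2]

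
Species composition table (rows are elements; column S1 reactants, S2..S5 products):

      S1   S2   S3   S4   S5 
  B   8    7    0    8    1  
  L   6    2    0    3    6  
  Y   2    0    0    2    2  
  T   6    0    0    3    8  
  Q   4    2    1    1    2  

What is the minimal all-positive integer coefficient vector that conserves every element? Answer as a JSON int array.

Coefficients: [5, 3, 6, 2, 3]

B: 5·8 = 40 | 3·7+6·0+2·8+3·1 = 40
L: 5·6 = 30 | 3·2+6·0+2·3+3·6 = 30
Y: 5·2 = 10 | 3·0+6·0+2·2+3·2 = 10
T: 5·6 = 30 | 3·0+6·0+2·3+3·8 = 30
Q: 5·4 = 20 | 3·2+6·1+2·1+3·2 = 20
gcd(5,3,6,2,3) = 1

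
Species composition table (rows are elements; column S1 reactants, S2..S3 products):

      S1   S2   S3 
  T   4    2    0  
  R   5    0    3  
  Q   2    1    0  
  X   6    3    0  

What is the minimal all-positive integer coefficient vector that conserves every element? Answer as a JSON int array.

T: 3·4 = 12 | 6·2+5·0 = 12
R: 3·5 = 15 | 6·0+5·3 = 15
Q: 3·2 = 6 | 6·1+5·0 = 6
X: 3·6 = 18 | 6·3+5·0 = 18
gcd(3,6,5) = 1

Coefficients: [3, 6, 5]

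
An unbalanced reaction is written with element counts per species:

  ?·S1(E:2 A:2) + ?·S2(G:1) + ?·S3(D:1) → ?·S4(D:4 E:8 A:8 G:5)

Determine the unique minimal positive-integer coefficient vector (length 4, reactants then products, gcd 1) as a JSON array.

Coefficients: [4, 5, 4, 1]

D: 4·0+5·0+4·1 = 4 | 1·4 = 4
E: 4·2+5·0+4·0 = 8 | 1·8 = 8
A: 4·2+5·0+4·0 = 8 | 1·8 = 8
G: 4·0+5·1+4·0 = 5 | 1·5 = 5
gcd(4,5,4,1) = 1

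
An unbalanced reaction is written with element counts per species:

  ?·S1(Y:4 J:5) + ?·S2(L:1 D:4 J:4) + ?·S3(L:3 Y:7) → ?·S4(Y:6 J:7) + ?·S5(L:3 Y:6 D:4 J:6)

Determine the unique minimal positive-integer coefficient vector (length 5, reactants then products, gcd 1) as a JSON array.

L: 4·0+3·1+2·3 = 9 | 2·0+3·3 = 9
Y: 4·4+3·0+2·7 = 30 | 2·6+3·6 = 30
D: 4·0+3·4+2·0 = 12 | 2·0+3·4 = 12
J: 4·5+3·4+2·0 = 32 | 2·7+3·6 = 32
gcd(4,3,2,2,3) = 1

Coefficients: [4, 3, 2, 2, 3]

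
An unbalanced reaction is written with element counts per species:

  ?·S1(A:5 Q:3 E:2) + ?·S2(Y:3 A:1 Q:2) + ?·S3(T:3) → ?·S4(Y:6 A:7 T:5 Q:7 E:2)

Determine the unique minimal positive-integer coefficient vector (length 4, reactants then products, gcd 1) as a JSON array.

Coefficients: [3, 6, 5, 3]

Y: 3·0+6·3+5·0 = 18 | 3·6 = 18
A: 3·5+6·1+5·0 = 21 | 3·7 = 21
T: 3·0+6·0+5·3 = 15 | 3·5 = 15
Q: 3·3+6·2+5·0 = 21 | 3·7 = 21
E: 3·2+6·0+5·0 = 6 | 3·2 = 6
gcd(3,6,5,3) = 1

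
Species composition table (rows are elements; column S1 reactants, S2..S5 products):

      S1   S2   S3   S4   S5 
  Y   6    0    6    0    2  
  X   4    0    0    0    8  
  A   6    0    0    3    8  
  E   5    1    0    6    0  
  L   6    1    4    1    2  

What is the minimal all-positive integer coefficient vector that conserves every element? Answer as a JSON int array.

Coefficients: [6, 6, 5, 4, 3]

Y: 6·6 = 36 | 6·0+5·6+4·0+3·2 = 36
X: 6·4 = 24 | 6·0+5·0+4·0+3·8 = 24
A: 6·6 = 36 | 6·0+5·0+4·3+3·8 = 36
E: 6·5 = 30 | 6·1+5·0+4·6+3·0 = 30
L: 6·6 = 36 | 6·1+5·4+4·1+3·2 = 36
gcd(6,6,5,4,3) = 1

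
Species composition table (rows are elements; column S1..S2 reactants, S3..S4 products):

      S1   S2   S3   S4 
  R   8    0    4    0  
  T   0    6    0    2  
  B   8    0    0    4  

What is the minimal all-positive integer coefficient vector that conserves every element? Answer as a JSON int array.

R: 3·8+2·0 = 24 | 6·4+6·0 = 24
T: 3·0+2·6 = 12 | 6·0+6·2 = 12
B: 3·8+2·0 = 24 | 6·0+6·4 = 24
gcd(3,2,6,6) = 1

Coefficients: [3, 2, 6, 6]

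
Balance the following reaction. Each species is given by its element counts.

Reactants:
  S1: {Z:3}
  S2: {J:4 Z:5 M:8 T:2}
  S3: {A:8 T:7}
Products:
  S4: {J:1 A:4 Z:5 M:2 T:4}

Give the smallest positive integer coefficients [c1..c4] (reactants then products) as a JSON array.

J: 5·0+1·4+2·0 = 4 | 4·1 = 4
A: 5·0+1·0+2·8 = 16 | 4·4 = 16
Z: 5·3+1·5+2·0 = 20 | 4·5 = 20
M: 5·0+1·8+2·0 = 8 | 4·2 = 8
T: 5·0+1·2+2·7 = 16 | 4·4 = 16
gcd(5,1,2,4) = 1

Coefficients: [5, 1, 2, 4]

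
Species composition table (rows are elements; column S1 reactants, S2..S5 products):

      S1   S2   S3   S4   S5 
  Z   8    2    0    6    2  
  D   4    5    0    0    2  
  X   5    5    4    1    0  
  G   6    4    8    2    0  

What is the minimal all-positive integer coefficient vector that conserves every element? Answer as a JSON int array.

Coefficients: [6, 4, 1, 6, 2]

Z: 6·8 = 48 | 4·2+1·0+6·6+2·2 = 48
D: 6·4 = 24 | 4·5+1·0+6·0+2·2 = 24
X: 6·5 = 30 | 4·5+1·4+6·1+2·0 = 30
G: 6·6 = 36 | 4·4+1·8+6·2+2·0 = 36
gcd(6,4,1,6,2) = 1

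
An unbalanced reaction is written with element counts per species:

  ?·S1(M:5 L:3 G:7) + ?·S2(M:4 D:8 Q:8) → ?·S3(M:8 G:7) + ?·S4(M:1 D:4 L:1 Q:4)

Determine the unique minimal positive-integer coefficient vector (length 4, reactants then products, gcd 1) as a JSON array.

Coefficients: [2, 3, 2, 6]

M: 2·5+3·4 = 22 | 2·8+6·1 = 22
D: 2·0+3·8 = 24 | 2·0+6·4 = 24
L: 2·3+3·0 = 6 | 2·0+6·1 = 6
Q: 2·0+3·8 = 24 | 2·0+6·4 = 24
G: 2·7+3·0 = 14 | 2·7+6·0 = 14
gcd(2,3,2,6) = 1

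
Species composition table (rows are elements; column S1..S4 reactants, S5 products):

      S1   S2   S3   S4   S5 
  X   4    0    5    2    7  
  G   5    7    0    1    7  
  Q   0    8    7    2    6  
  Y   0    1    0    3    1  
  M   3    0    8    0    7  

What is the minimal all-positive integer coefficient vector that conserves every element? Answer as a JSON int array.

X: 4·4+1·0+2·5+1·2 = 28 | 4·7 = 28
G: 4·5+1·7+2·0+1·1 = 28 | 4·7 = 28
Q: 4·0+1·8+2·7+1·2 = 24 | 4·6 = 24
Y: 4·0+1·1+2·0+1·3 = 4 | 4·1 = 4
M: 4·3+1·0+2·8+1·0 = 28 | 4·7 = 28
gcd(4,1,2,1,4) = 1

Coefficients: [4, 1, 2, 1, 4]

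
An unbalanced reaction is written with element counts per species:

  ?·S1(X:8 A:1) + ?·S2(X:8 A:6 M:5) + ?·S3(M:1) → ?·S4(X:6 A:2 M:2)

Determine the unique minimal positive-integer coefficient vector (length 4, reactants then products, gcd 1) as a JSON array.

X: 2·8+1·8+3·0 = 24 | 4·6 = 24
A: 2·1+1·6+3·0 = 8 | 4·2 = 8
M: 2·0+1·5+3·1 = 8 | 4·2 = 8
gcd(2,1,3,4) = 1

Coefficients: [2, 1, 3, 4]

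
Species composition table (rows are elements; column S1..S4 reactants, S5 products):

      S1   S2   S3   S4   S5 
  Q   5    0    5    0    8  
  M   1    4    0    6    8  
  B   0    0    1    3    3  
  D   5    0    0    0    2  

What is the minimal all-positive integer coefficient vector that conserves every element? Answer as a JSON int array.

Q: 2·5+5·0+6·5+3·0 = 40 | 5·8 = 40
M: 2·1+5·4+6·0+3·6 = 40 | 5·8 = 40
B: 2·0+5·0+6·1+3·3 = 15 | 5·3 = 15
D: 2·5+5·0+6·0+3·0 = 10 | 5·2 = 10
gcd(2,5,6,3,5) = 1

Coefficients: [2, 5, 6, 3, 5]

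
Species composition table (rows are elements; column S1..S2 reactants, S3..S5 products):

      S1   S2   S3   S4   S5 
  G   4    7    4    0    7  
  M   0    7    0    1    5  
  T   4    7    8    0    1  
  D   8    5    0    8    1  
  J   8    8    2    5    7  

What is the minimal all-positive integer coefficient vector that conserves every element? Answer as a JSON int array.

G: 3·4+2·7 = 26 | 3·4+4·0+2·7 = 26
M: 3·0+2·7 = 14 | 3·0+4·1+2·5 = 14
T: 3·4+2·7 = 26 | 3·8+4·0+2·1 = 26
D: 3·8+2·5 = 34 | 3·0+4·8+2·1 = 34
J: 3·8+2·8 = 40 | 3·2+4·5+2·7 = 40
gcd(3,2,3,4,2) = 1

Coefficients: [3, 2, 3, 4, 2]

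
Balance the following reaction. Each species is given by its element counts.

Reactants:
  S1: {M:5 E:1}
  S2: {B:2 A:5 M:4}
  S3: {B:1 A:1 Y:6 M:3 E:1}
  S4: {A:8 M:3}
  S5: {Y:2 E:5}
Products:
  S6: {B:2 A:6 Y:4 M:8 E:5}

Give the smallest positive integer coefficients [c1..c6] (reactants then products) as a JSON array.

Coefficients: [3, 4, 2, 1, 4, 5]

B: 3·0+4·2+2·1+1·0+4·0 = 10 | 5·2 = 10
A: 3·0+4·5+2·1+1·8+4·0 = 30 | 5·6 = 30
Y: 3·0+4·0+2·6+1·0+4·2 = 20 | 5·4 = 20
M: 3·5+4·4+2·3+1·3+4·0 = 40 | 5·8 = 40
E: 3·1+4·0+2·1+1·0+4·5 = 25 | 5·5 = 25
gcd(3,4,2,1,4,5) = 1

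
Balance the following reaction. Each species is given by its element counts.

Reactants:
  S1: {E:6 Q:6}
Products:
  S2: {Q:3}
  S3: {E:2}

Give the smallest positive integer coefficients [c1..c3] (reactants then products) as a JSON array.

E: 1·6 = 6 | 2·0+3·2 = 6
Q: 1·6 = 6 | 2·3+3·0 = 6
gcd(1,2,3) = 1

Coefficients: [1, 2, 3]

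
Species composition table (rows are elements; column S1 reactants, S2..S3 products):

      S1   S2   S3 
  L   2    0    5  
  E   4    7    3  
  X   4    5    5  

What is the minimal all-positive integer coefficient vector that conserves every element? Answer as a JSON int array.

Coefficients: [5, 2, 2]

L: 5·2 = 10 | 2·0+2·5 = 10
E: 5·4 = 20 | 2·7+2·3 = 20
X: 5·4 = 20 | 2·5+2·5 = 20
gcd(5,2,2) = 1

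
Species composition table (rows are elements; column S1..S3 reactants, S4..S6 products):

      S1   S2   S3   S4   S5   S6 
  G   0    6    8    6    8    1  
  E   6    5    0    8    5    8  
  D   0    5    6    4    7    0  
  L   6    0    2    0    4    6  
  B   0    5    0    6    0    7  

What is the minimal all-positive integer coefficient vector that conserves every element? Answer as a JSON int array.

Coefficients: [4, 4, 2, 1, 4, 2]

G: 4·0+4·6+2·8 = 40 | 1·6+4·8+2·1 = 40
E: 4·6+4·5+2·0 = 44 | 1·8+4·5+2·8 = 44
D: 4·0+4·5+2·6 = 32 | 1·4+4·7+2·0 = 32
L: 4·6+4·0+2·2 = 28 | 1·0+4·4+2·6 = 28
B: 4·0+4·5+2·0 = 20 | 1·6+4·0+2·7 = 20
gcd(4,4,2,1,4,2) = 1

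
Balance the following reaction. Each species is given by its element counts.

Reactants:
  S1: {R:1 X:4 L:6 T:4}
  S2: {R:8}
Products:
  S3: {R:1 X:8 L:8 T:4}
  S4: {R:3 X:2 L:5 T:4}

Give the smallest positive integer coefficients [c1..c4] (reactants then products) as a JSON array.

R: 6·1+1·8 = 14 | 2·1+4·3 = 14
X: 6·4+1·0 = 24 | 2·8+4·2 = 24
L: 6·6+1·0 = 36 | 2·8+4·5 = 36
T: 6·4+1·0 = 24 | 2·4+4·4 = 24
gcd(6,1,2,4) = 1

Coefficients: [6, 1, 2, 4]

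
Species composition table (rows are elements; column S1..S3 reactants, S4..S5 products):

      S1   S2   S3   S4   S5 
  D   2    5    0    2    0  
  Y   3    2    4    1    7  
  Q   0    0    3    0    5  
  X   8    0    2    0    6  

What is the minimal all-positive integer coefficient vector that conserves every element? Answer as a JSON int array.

Coefficients: [1, 2, 5, 6, 3]

D: 1·2+2·5+5·0 = 12 | 6·2+3·0 = 12
Y: 1·3+2·2+5·4 = 27 | 6·1+3·7 = 27
Q: 1·0+2·0+5·3 = 15 | 6·0+3·5 = 15
X: 1·8+2·0+5·2 = 18 | 6·0+3·6 = 18
gcd(1,2,5,6,3) = 1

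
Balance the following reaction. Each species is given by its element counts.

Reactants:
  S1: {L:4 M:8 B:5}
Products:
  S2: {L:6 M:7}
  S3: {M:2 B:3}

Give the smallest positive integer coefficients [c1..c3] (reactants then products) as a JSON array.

Coefficients: [3, 2, 5]

L: 3·4 = 12 | 2·6+5·0 = 12
M: 3·8 = 24 | 2·7+5·2 = 24
B: 3·5 = 15 | 2·0+5·3 = 15
gcd(3,2,5) = 1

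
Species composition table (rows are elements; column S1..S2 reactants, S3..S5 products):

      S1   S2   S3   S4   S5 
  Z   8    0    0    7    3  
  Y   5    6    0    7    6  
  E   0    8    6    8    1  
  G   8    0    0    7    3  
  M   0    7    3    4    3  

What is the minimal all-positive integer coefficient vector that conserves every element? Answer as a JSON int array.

Coefficients: [4, 5, 3, 2, 6]

Z: 4·8+5·0 = 32 | 3·0+2·7+6·3 = 32
Y: 4·5+5·6 = 50 | 3·0+2·7+6·6 = 50
E: 4·0+5·8 = 40 | 3·6+2·8+6·1 = 40
G: 4·8+5·0 = 32 | 3·0+2·7+6·3 = 32
M: 4·0+5·7 = 35 | 3·3+2·4+6·3 = 35
gcd(4,5,3,2,6) = 1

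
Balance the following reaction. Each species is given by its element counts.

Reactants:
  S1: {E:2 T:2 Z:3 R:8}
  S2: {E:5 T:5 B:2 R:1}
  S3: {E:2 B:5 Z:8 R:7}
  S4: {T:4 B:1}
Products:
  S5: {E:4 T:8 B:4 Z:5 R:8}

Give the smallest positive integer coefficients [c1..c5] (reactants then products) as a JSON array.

E: 3·2+2·5+2·2+6·0 = 20 | 5·4 = 20
T: 3·2+2·5+2·0+6·4 = 40 | 5·8 = 40
B: 3·0+2·2+2·5+6·1 = 20 | 5·4 = 20
Z: 3·3+2·0+2·8+6·0 = 25 | 5·5 = 25
R: 3·8+2·1+2·7+6·0 = 40 | 5·8 = 40
gcd(3,2,2,6,5) = 1

Coefficients: [3, 2, 2, 6, 5]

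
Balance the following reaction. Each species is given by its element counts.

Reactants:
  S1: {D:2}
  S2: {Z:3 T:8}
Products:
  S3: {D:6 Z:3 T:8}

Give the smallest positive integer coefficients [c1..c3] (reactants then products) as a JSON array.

Coefficients: [3, 1, 1]

D: 3·2+1·0 = 6 | 1·6 = 6
Z: 3·0+1·3 = 3 | 1·3 = 3
T: 3·0+1·8 = 8 | 1·8 = 8
gcd(3,1,1) = 1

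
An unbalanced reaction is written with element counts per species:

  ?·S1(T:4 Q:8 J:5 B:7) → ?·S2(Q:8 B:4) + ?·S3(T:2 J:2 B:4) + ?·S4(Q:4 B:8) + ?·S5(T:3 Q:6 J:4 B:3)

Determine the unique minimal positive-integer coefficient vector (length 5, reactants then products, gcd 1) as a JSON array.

Coefficients: [6, 1, 3, 1, 6]

T: 6·4 = 24 | 1·0+3·2+1·0+6·3 = 24
Q: 6·8 = 48 | 1·8+3·0+1·4+6·6 = 48
J: 6·5 = 30 | 1·0+3·2+1·0+6·4 = 30
B: 6·7 = 42 | 1·4+3·4+1·8+6·3 = 42
gcd(6,1,3,1,6) = 1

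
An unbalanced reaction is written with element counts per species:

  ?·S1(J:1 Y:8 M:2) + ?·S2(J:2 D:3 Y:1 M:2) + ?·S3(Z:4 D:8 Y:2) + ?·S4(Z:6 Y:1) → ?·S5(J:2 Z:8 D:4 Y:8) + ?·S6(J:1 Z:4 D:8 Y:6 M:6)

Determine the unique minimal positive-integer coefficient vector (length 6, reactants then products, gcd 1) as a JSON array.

Coefficients: [5, 4, 4, 6, 5, 3]

J: 5·1+4·2+4·0+6·0 = 13 | 5·2+3·1 = 13
Z: 5·0+4·0+4·4+6·6 = 52 | 5·8+3·4 = 52
D: 5·0+4·3+4·8+6·0 = 44 | 5·4+3·8 = 44
Y: 5·8+4·1+4·2+6·1 = 58 | 5·8+3·6 = 58
M: 5·2+4·2+4·0+6·0 = 18 | 5·0+3·6 = 18
gcd(5,4,4,6,5,3) = 1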